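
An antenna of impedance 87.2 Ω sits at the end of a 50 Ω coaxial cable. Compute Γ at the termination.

Γ = 0.271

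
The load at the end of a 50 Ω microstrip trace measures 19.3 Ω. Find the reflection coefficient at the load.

Γ = -0.443

Γ = (Z_L − Z_0)/(Z_L + Z_0) = (19.3 − 50)/(19.3 + 50) = -30.7/69.3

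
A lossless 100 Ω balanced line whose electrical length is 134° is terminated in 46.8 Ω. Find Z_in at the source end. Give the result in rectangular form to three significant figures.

Z_in ≈ 78.5 − j65.5 Ω

tan(βl) = tan(134°) = -1.04
Z_in = Z_0·(Z_L + jZ_0·tanβl)/(Z_0 + jZ_L·tanβl)
     = 100·(46.8 − j104)/(100 − j48.5)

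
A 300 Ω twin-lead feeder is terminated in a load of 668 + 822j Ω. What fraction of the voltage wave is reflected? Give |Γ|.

|Γ| ≈ 0.709

Γ = (Z_L − Z_0)/(Z_L + Z_0) = (368 + j822)/(968 + j822)
|Γ| = 901/1270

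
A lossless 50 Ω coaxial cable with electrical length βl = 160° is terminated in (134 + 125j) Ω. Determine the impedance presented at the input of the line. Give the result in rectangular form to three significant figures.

Z_in ≈ 33 + j72.8 Ω

tan(βl) = tan(160°) = -0.364
Z_in = Z_0·(Z_L + jZ_0·tanβl)/(Z_0 + jZ_L·tanβl)
     = 50·(134 + j107)/(95.5 − j48.8)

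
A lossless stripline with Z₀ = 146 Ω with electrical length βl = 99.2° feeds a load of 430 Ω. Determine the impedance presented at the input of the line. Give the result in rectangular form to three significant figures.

Z_in ≈ 50.7 + j20.9 Ω

tan(βl) = tan(99.2°) = -6.17
Z_in = Z_0·(Z_L + jZ_0·tanβl)/(Z_0 + jZ_L·tanβl)
     = 146·(430 − j901)/(146 − j2650)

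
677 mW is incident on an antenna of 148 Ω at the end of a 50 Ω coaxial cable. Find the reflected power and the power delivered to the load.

Γ = (148 − 50)/(148 + 50) = 0.495
|Γ|² = 0.245
P_refl = |Γ|²·P_inc = 166 mW, P_del = (1 − |Γ|²)·P_inc = 511 mW

P_reflected ≈ 166 mW; P_delivered ≈ 511 mW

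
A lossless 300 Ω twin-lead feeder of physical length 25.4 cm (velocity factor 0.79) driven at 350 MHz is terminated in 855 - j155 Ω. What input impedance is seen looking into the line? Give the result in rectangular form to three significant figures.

λ = v/f = 0.79·c / 350 MHz = 0.677 m
βl = 2π·l/λ = 2π × 0.375 = 135°
tan(βl) = tan(135°) = -0.999
Z_in = Z_0·(Z_L + jZ_0·tanβl)/(Z_0 + jZ_L·tanβl)
     = 300·(855 − j455)/(145 − j854)

Z_in ≈ 205 + j266 Ω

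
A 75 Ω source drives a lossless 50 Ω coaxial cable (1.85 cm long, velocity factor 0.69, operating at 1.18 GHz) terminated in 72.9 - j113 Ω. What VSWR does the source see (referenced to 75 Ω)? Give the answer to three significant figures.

VSWR ≈ 6.79

λ = v/f = 0.69·c / 1.18 GHz = 0.175 m
βl = 2π·l/λ = 2π × 0.105 = 38°
tan(βl) = 0.78
Z_in = Z_0·(Z_L + jZ_0·tanβl)/(Z_0 + jZ_L·tanβl) = 13.1 − j32.2 Ω
Γ_s = (Z_in − Z_s)/(Z_in + Z_s) = (-61.9 − j32.2)/(88.1 − j32.2), |Γ_s| = 0.743
VSWR = (1 + |Γ_s|)/(1 − |Γ_s|)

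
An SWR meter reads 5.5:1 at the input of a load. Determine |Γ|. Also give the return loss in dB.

|Γ| ≈ 0.692; return loss ≈ 3.19 dB

|Γ| = (S − 1)/(S + 1) = (5.5 − 1)/(5.5 + 1) = 4.5/6.5
RL = −20·log₁₀|Γ| = −20·log₁₀(0.692)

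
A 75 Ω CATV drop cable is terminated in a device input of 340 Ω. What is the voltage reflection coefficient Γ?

Γ = (Z_L − Z_0)/(Z_L + Z_0) = (340 − 75)/(340 + 75) = 265/415

Γ = 0.639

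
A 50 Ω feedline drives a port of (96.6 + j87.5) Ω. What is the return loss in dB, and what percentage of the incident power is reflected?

RL ≈ 4.72 dB; 33.7% of incident power reflected

Γ = (46.6 + j87.5)/(146.6 + j87.5), |Γ| = 0.581
RL = −20·log₁₀(0.581) = 4.72 dB
P_refl/P_inc = |Γ|² = 0.337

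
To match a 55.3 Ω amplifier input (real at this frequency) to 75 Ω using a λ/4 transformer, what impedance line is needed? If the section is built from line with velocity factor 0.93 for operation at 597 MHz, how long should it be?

Z_qwt = √(Z_0·R_L) = √(75 × 55.3) = √4148
λ = 0.93·c/f = 0.467 m, so l = λ/4 = 0.117 m

Z_qwt ≈ 64.4 Ω; length ≈ 11.7 cm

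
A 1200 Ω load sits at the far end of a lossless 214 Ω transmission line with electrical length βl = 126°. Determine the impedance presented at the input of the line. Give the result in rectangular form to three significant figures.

tan(βl) = tan(126°) = -1.38
Z_in = Z_0·(Z_L + jZ_0·tanβl)/(Z_0 + jZ_L·tanβl)
     = 214·(1200 − j295)/(214 − j1650)

Z_in ≈ 57.3 + j148 Ω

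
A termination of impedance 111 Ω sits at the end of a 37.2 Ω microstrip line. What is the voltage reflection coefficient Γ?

Γ = (Z_L − Z_0)/(Z_L + Z_0) = (111 − 37.2)/(111 + 37.2) = 73.8/148.2

Γ = 0.498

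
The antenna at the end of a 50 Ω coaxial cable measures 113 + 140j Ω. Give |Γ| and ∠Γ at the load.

Γ ≈ 0.714 ∠ 25.1°

Γ = (Z_L − Z_0)/(Z_L + Z_0) = (63 + j140)/(163 + j140)
|Γ| = 154/215 = 0.714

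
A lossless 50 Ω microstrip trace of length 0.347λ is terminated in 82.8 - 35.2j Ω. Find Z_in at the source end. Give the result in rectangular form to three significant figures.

βl = 2π × 0.347 = 125°
tan(βl) = tan(125°) = -1.43
Z_in = Z_0·(Z_L + jZ_0·tanβl)/(Z_0 + jZ_L·tanβl)
     = 50·(82.8 − j107)/(-0.421 − j119)

Z_in ≈ 44.9 + j35.1 Ω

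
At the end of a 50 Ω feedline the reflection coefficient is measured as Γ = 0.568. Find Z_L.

Z_L ≈ 181 Ω

Z_L = Z_0·(1 + Γ)/(1 − Γ) = 50·(1.57)/(0.432)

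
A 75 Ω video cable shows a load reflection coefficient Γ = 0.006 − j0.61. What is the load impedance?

Z_L ≈ 34.6 − j67.3 Ω

Z_L = Z_0·(1 + Γ)/(1 − Γ) = 75·(1.01 − j0.61)/(0.994 + j0.61)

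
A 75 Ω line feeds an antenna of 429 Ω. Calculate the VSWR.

For a purely resistive load, VSWR = R_L/Z_0 or Z_0/R_L (whichever > 1) = 429/75

VSWR ≈ 5.72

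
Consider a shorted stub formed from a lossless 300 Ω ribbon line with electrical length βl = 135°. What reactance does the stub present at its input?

X_in ≈ -300 Ω (capacitive)

tan(βl) = -1
For a shorted stub, Z_in = jZ_0·tan(βl)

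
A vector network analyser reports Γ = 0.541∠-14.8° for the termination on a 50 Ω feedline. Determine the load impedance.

Z_L = Z_0·(1 + Γ)/(1 − Γ) = 50·(1.52 − j0.138)/(0.477 + j0.138)

Z_L ≈ 143 − j56 Ω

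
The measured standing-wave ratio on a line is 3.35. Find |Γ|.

|Γ| = (S − 1)/(S + 1) = (3.35 − 1)/(3.35 + 1) = 2.35/4.35

|Γ| ≈ 0.54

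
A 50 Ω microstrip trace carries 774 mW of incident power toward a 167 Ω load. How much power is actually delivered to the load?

Γ = (167 − 50)/(167 + 50) = 0.539
|Γ|² = 0.291
P_refl = |Γ|²·P_inc = 225 mW, P_del = (1 − |Γ|²)·P_inc = 549 mW

P_delivered ≈ 549 mW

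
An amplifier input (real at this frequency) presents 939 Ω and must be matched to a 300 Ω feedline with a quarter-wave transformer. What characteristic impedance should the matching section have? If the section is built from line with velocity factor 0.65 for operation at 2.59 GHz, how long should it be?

Z_qwt ≈ 531 Ω; length ≈ 1.88 cm

Z_qwt = √(Z_0·R_L) = √(300 × 939) = √281700
λ = 0.65·c/f = 0.0753 m, so l = λ/4 = 0.0188 m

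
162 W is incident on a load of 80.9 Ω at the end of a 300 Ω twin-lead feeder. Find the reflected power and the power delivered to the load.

P_reflected ≈ 53.6 W; P_delivered ≈ 108 W

Γ = (80.9 − 300)/(80.9 + 300) = -0.575
|Γ|² = 0.331
P_refl = |Γ|²·P_inc = 53.6 W, P_del = (1 − |Γ|²)·P_inc = 108 W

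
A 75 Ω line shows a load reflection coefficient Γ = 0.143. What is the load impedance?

Z_L ≈ 100 Ω

Z_L = Z_0·(1 + Γ)/(1 − Γ) = 75·(1.14)/(0.857)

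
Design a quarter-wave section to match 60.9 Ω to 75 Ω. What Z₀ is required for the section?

Z_qwt = √(Z_0·R_L) = √(75 × 60.9) = √4568

Z_qwt ≈ 67.6 Ω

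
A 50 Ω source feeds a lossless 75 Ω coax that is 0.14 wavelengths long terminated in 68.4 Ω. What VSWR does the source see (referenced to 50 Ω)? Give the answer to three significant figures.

VSWR ≈ 1.54

βl = 2π × 0.14 = 50.4°
tan(βl) = 1.21
Z_in = Z_0·(Z_L + jZ_0·tanβl)/(Z_0 + jZ_L·tanβl) = 76 + j6.89 Ω
Γ_s = (Z_in − Z_s)/(Z_in + Z_s) = (26 + j6.89)/(126 + j6.89), |Γ_s| = 0.213
VSWR = (1 + |Γ_s|)/(1 − |Γ_s|)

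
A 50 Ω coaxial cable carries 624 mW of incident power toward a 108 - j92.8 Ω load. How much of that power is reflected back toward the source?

|Γ| = |(58 − j92.8)/(158 − j92.8)| = 0.597
|Γ|² = 0.357
P_refl = |Γ|²·P_inc = 223 mW, P_del = (1 − |Γ|²)·P_inc = 401 mW

P_reflected ≈ 223 mW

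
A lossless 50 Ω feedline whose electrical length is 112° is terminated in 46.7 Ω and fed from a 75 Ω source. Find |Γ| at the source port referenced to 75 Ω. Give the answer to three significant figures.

|Γ| ≈ 0.178

tan(βl) = -2.48
Z_in = Z_0·(Z_L + jZ_0·tanβl)/(Z_0 + jZ_L·tanβl) = 52.5 − j2.49 Ω
Γ_s = (Z_in − Z_s)/(Z_in + Z_s) = (-22.5 − j2.49)/(127 − j2.49), |Γ_s| = 0.178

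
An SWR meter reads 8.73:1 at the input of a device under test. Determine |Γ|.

|Γ| ≈ 0.794

|Γ| = (S − 1)/(S + 1) = (8.73 − 1)/(8.73 + 1) = 7.73/9.73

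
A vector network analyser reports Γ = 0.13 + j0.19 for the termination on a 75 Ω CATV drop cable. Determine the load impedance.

Z_L = Z_0·(1 + Γ)/(1 − Γ) = 75·(1.13 + j0.19)/(0.87 − j0.19)

Z_L ≈ 89.6 + j35.9 Ω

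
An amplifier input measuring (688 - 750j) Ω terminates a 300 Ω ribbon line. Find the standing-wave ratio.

Γ = (Z_L − Z_0)/(Z_L + Z_0) = (388 − j750)/(988 − j750)
|Γ| = 844/1240 = 0.681
VSWR = (1 + |Γ|)/(1 − |Γ|) = 1.68/0.319

VSWR ≈ 5.26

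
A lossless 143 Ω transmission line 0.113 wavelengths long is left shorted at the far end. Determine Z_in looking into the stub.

βl = 2π × 0.113 = 40.7°
tan(βl) = 0.86
For a shorted stub, Z_in = jZ_0·tan(βl)

Z_in ≈ +j123 Ω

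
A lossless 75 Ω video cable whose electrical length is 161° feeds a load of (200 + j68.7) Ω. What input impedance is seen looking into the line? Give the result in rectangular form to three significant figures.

tan(βl) = tan(161°) = -0.344
Z_in = Z_0·(Z_L + jZ_0·tanβl)/(Z_0 + jZ_L·tanβl)
     = 75·(200 + j42.9)/(98.7 − j68.9)

Z_in ≈ 86.9 + j93.3 Ω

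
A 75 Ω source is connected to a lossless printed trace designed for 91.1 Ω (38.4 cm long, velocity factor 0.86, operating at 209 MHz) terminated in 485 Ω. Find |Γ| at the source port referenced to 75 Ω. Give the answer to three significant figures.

λ = v/f = 0.86·c / 209 MHz = 1.23 m
βl = 2π·l/λ = 2π × 0.311 = 112°
tan(βl) = -2.48
Z_in = Z_0·(Z_L + jZ_0·tanβl)/(Z_0 + jZ_L·tanβl) = 19.8 + j35.3 Ω
Γ_s = (Z_in − Z_s)/(Z_in + Z_s) = (-55.2 + j35.3)/(94.8 + j35.3), |Γ_s| = 0.648

|Γ| ≈ 0.648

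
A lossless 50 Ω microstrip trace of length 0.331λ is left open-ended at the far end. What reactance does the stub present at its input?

βl = 2π × 0.331 = 119°
tan(βl) = -1.79
For an open-ended stub, Z_in = −jZ_0·cot(βl) = −jZ_0/tan(βl)

X_in ≈ 27.9 Ω (inductive)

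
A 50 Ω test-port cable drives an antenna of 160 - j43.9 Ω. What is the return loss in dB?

Γ = (110 − j43.9)/(210 − j43.9), |Γ| = 0.552
RL = −20·log₁₀|Γ| = −20·log₁₀(0.552)

RL ≈ 5.16 dB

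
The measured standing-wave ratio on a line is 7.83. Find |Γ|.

|Γ| = (S − 1)/(S + 1) = (7.83 − 1)/(7.83 + 1) = 6.83/8.83

|Γ| ≈ 0.773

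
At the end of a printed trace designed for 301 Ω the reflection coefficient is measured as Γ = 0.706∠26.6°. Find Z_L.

Z_L ≈ 640 + j807 Ω

Z_L = Z_0·(1 + Γ)/(1 − Γ) = 301·(1.63 + j0.316)/(0.369 − j0.316)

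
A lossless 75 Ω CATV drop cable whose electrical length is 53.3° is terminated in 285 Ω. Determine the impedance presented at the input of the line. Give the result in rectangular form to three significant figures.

Z_in ≈ 29.6 − j50.1 Ω

tan(βl) = tan(53.3°) = 1.34
Z_in = Z_0·(Z_L + jZ_0·tanβl)/(Z_0 + jZ_L·tanβl)
     = 75·(285 + j101)/(75 + j382)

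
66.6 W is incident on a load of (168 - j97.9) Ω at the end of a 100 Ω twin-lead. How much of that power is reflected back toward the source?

P_reflected ≈ 11.6 W

|Γ| = |(68 − j97.9)/(268 − j97.9)| = 0.418
|Γ|² = 0.175
P_refl = |Γ|²·P_inc = 11.6 W, P_del = (1 − |Γ|²)·P_inc = 55 W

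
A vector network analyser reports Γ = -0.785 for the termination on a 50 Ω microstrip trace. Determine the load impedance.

Z_L ≈ 6.02 Ω

Z_L = Z_0·(1 + Γ)/(1 − Γ) = 50·(0.215)/(1.79)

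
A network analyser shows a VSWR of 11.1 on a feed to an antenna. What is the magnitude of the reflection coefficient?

|Γ| ≈ 0.835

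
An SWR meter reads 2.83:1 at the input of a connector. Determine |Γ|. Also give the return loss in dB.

|Γ| ≈ 0.478; return loss ≈ 6.41 dB

|Γ| = (S − 1)/(S + 1) = (2.83 − 1)/(2.83 + 1) = 1.83/3.83
RL = −20·log₁₀|Γ| = −20·log₁₀(0.478)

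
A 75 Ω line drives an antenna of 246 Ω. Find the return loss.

Γ = (246 − 75)/(246 + 75) = 0.533
RL = −20·log₁₀|Γ| = −20·log₁₀(0.533)

RL ≈ 5.47 dB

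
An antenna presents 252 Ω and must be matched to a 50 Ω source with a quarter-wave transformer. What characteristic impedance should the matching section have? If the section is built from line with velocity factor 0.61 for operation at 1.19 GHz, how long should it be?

Z_qwt = √(Z_0·R_L) = √(50 × 252) = √12600
λ = 0.61·c/f = 0.154 m, so l = λ/4 = 0.0384 m

Z_qwt ≈ 112 Ω; length ≈ 3.84 cm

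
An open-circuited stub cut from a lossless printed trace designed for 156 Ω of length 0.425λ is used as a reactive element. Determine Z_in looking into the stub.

Z_in ≈ +j306 Ω

βl = 2π × 0.425 = 153°
tan(βl) = -0.51
For an open-circuited stub, Z_in = −jZ_0·cot(βl) = −jZ_0/tan(βl)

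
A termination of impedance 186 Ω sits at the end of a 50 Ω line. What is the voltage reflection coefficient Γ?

Γ = 0.576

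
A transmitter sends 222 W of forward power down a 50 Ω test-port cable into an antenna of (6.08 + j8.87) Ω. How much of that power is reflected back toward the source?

|Γ| = |(-43.92 + j8.87)/(56.08 + j8.87)| = 0.789
|Γ|² = 0.623
P_refl = |Γ|²·P_inc = 138 W, P_del = (1 − |Γ|²)·P_inc = 83.7 W

P_reflected ≈ 138 W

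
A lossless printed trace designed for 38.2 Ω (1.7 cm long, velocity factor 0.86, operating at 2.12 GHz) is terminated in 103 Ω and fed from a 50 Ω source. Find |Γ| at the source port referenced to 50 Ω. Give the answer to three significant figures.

|Γ| ≈ 0.495

λ = v/f = 0.86·c / 2.12 GHz = 0.122 m
βl = 2π·l/λ = 2π × 0.14 = 50.3°
tan(βl) = 1.2
Z_in = Z_0·(Z_L + jZ_0·tanβl)/(Z_0 + jZ_L·tanβl) = 21.9 − j25 Ω
Γ_s = (Z_in − Z_s)/(Z_in + Z_s) = (-28.1 − j25)/(71.9 − j25), |Γ_s| = 0.495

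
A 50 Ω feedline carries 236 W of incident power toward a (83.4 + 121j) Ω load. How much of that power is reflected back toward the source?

|Γ| = |(33.4 + j121)/(133.4 + j121)| = 0.697
|Γ|² = 0.486
P_refl = |Γ|²·P_inc = 115 W, P_del = (1 − |Γ|²)·P_inc = 121 W

P_reflected ≈ 115 W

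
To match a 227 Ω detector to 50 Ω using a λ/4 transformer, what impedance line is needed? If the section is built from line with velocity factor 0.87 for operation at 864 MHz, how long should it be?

Z_qwt ≈ 107 Ω; length ≈ 7.55 cm

Z_qwt = √(Z_0·R_L) = √(50 × 227) = √11350
λ = 0.87·c/f = 0.302 m, so l = λ/4 = 0.0755 m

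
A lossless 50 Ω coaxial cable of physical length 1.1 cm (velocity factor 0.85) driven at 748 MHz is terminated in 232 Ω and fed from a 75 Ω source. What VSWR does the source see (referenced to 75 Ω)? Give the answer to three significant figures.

VSWR ≈ 3.26

λ = v/f = 0.85·c / 748 MHz = 0.341 m
βl = 2π·l/λ = 2π × 0.0323 = 11.6°
tan(βl) = 0.206
Z_in = Z_0·(Z_L + jZ_0·tanβl)/(Z_0 + jZ_L·tanβl) = 127 − j110 Ω
Γ_s = (Z_in − Z_s)/(Z_in + Z_s) = (51.6 − j110)/(202 − j110), |Γ_s| = 0.53
VSWR = (1 + |Γ_s|)/(1 − |Γ_s|)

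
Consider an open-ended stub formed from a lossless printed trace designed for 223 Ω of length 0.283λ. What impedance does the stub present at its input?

βl = 2π × 0.283 = 102°
tan(βl) = -4.75
For an open-ended stub, Z_in = −jZ_0·cot(βl) = −jZ_0/tan(βl)

Z_in ≈ +j46.9 Ω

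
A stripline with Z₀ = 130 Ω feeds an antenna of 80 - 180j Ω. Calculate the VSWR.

Γ = (Z_L − Z_0)/(Z_L + Z_0) = (-50 − j180)/(210 − j180)
|Γ| = 187/277 = 0.675
VSWR = (1 + |Γ|)/(1 − |Γ|) = 1.68/0.325

VSWR ≈ 5.16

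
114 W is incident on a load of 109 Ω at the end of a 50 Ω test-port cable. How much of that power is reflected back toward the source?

Γ = (109 − 50)/(109 + 50) = 0.371
|Γ|² = 0.138
P_refl = |Γ|²·P_inc = 15.7 W, P_del = (1 − |Γ|²)·P_inc = 98.3 W

P_reflected ≈ 15.7 W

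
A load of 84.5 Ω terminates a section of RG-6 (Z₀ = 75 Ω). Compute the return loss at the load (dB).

RL ≈ 24.5 dB

Γ = (84.5 − 75)/(84.5 + 75) = 0.0596
RL = −20·log₁₀|Γ| = −20·log₁₀(0.0596)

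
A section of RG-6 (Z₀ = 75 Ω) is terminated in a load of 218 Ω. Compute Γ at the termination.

Γ = (Z_L − Z_0)/(Z_L + Z_0) = (218 − 75)/(218 + 75) = 143/293

Γ = 0.488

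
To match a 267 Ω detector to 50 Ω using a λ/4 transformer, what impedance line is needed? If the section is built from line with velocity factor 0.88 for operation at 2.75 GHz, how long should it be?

Z_qwt ≈ 116 Ω; length ≈ 2.4 cm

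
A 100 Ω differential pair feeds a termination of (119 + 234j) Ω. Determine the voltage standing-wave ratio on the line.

Γ = (Z_L − Z_0)/(Z_L + Z_0) = (19 + j234)/(219 + j234)
|Γ| = 235/320 = 0.733
VSWR = (1 + |Γ|)/(1 − |Γ|) = 1.73/0.267

VSWR ≈ 6.48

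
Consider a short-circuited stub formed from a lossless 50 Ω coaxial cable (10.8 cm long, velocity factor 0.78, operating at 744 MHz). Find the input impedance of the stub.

Z_in ≈ −j75.2 Ω

λ = v/f = 0.78·c / 744 MHz = 0.315 m
βl = 2π·l/λ = 2π × 0.343 = 124°
tan(βl) = -1.5
For a short-circuited stub, Z_in = jZ_0·tan(βl)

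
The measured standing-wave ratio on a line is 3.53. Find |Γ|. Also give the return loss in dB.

|Γ| = (S − 1)/(S + 1) = (3.53 − 1)/(3.53 + 1) = 2.53/4.53
RL = −20·log₁₀|Γ| = −20·log₁₀(0.558)

|Γ| ≈ 0.558; return loss ≈ 5.06 dB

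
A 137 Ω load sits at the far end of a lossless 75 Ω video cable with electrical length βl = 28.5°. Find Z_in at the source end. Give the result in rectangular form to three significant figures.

Z_in ≈ 89.4 − j48 Ω

tan(βl) = tan(28.5°) = 0.543
Z_in = Z_0·(Z_L + jZ_0·tanβl)/(Z_0 + jZ_L·tanβl)
     = 75·(137 + j40.7)/(75 + j74.4)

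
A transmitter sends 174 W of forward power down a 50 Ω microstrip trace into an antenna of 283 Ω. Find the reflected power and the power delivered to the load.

P_reflected ≈ 85.2 W; P_delivered ≈ 88.8 W

Γ = (283 − 50)/(283 + 50) = 0.7
|Γ|² = 0.49
P_refl = |Γ|²·P_inc = 85.2 W, P_del = (1 − |Γ|²)·P_inc = 88.8 W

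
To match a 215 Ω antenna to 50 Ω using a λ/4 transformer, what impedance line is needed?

Z_qwt = √(Z_0·R_L) = √(50 × 215) = √10750

Z_qwt ≈ 104 Ω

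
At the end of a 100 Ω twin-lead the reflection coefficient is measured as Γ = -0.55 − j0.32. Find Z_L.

Z_L ≈ 23.8 − j25.5 Ω

Z_L = Z_0·(1 + Γ)/(1 − Γ) = 100·(0.45 − j0.32)/(1.55 + j0.32)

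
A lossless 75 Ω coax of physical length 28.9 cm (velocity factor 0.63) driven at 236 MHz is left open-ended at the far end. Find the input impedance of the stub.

Z_in ≈ +j62.7 Ω

λ = v/f = 0.63·c / 236 MHz = 0.801 m
βl = 2π·l/λ = 2π × 0.361 = 130°
tan(βl) = -1.2
For an open-ended stub, Z_in = −jZ_0·cot(βl) = −jZ_0/tan(βl)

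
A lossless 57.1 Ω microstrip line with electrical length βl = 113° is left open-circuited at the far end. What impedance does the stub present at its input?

Z_in ≈ +j24.2 Ω

tan(βl) = -2.36
For an open-circuited stub, Z_in = −jZ_0·cot(βl) = −jZ_0/tan(βl)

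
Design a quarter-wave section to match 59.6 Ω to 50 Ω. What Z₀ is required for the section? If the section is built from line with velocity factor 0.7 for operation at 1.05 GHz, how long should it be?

Z_qwt = √(Z_0·R_L) = √(50 × 59.6) = √2980
λ = 0.7·c/f = 0.2 m, so l = λ/4 = 0.05 m

Z_qwt ≈ 54.6 Ω; length ≈ 5 cm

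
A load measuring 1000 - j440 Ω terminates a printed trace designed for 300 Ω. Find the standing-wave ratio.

VSWR ≈ 4.03

Γ = (Z_L − Z_0)/(Z_L + Z_0) = (700 − j440)/(1300 − j440)
|Γ| = 827/1370 = 0.602
VSWR = (1 + |Γ|)/(1 − |Γ|) = 1.6/0.398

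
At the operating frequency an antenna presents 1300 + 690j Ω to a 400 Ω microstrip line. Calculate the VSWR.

Γ = (Z_L − Z_0)/(Z_L + Z_0) = (900 + j690)/(1700 + j690)
|Γ| = 1130/1830 = 0.618
VSWR = (1 + |Γ|)/(1 − |Γ|) = 1.62/0.382

VSWR ≈ 4.24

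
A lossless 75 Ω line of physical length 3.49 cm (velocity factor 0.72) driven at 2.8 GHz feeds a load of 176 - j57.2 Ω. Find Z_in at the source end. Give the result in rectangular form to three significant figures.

λ = v/f = 0.72·c / 2.8 GHz = 0.0771 m
βl = 2π·l/λ = 2π × 0.452 = 163°
tan(βl) = tan(163°) = -0.308
Z_in = Z_0·(Z_L + jZ_0·tanβl)/(Z_0 + jZ_L·tanβl)
     = 75·(176 − j80.3)/(57.4 − j54.3)

Z_in ≈ 174 + j59.4 Ω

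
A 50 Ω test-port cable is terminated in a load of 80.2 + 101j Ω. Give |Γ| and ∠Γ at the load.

Γ = (Z_L − Z_0)/(Z_L + Z_0) = (30.2 + j101)/(130.2 + j101)
|Γ| = 105/165 = 0.64

Γ ≈ 0.64 ∠ 35.6°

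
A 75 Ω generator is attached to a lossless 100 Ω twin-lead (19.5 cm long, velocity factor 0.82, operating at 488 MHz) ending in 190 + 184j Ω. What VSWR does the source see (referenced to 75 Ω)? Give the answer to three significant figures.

VSWR ≈ 3.69

λ = v/f = 0.82·c / 488 MHz = 0.504 m
βl = 2π·l/λ = 2π × 0.387 = 139°
tan(βl) = -0.861
Z_in = Z_0·(Z_L + jZ_0·tanβl)/(Z_0 + jZ_L·tanβl) = 35.4 + j60.2 Ω
Γ_s = (Z_in − Z_s)/(Z_in + Z_s) = (-39.6 + j60.2)/(110 + j60.2), |Γ_s| = 0.574
VSWR = (1 + |Γ_s|)/(1 − |Γ_s|)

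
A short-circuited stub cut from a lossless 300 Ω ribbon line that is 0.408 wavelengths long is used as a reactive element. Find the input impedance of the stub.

βl = 2π × 0.408 = 147°
tan(βl) = -0.652
For a short-circuited stub, Z_in = jZ_0·tan(βl)

Z_in ≈ −j196 Ω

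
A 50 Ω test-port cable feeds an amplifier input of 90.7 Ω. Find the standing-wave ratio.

VSWR ≈ 1.81

Γ = (90.7 − 50)/(90.7 + 50) = 0.289
VSWR = (1 + 0.289)/(1 − 0.289)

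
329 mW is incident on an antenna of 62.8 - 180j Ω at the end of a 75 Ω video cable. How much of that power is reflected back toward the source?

|Γ| = |(-12.2 − j180)/(137.8 − j180)| = 0.796
|Γ|² = 0.633
P_refl = |Γ|²·P_inc = 208 mW, P_del = (1 − |Γ|²)·P_inc = 121 mW

P_reflected ≈ 208 mW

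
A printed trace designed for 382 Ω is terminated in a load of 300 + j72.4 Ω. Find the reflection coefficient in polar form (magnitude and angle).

Γ ≈ 0.159 ∠ 132°

Γ = (Z_L − Z_0)/(Z_L + Z_0) = (-82 + j72.4)/(682 + j72.4)
|Γ| = 109/686 = 0.159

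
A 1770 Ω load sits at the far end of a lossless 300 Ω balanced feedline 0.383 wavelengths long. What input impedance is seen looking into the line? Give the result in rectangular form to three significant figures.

βl = 2π × 0.383 = 138°
tan(βl) = tan(138°) = -0.904
Z_in = Z_0·(Z_L + jZ_0·tanβl)/(Z_0 + jZ_L·tanβl)
     = 300·(1770 − j271)/(300 − j1600)

Z_in ≈ 109 + j311 Ω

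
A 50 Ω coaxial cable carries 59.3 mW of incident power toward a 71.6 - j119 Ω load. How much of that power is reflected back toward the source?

P_reflected ≈ 30 mW

|Γ| = |(21.6 − j119)/(121.6 − j119)| = 0.711
|Γ|² = 0.505
P_refl = |Γ|²·P_inc = 30 mW, P_del = (1 − |Γ|²)·P_inc = 29.3 mW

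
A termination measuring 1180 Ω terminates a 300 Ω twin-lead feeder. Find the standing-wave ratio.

VSWR ≈ 3.93

Γ = (1180 − 300)/(1180 + 300) = 0.595
VSWR = (1 + 0.595)/(1 − 0.595)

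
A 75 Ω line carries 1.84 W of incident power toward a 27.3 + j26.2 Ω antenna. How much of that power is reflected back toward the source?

P_reflected ≈ 0.489 W

|Γ| = |(-47.7 + j26.2)/(102.3 + j26.2)| = 0.515
|Γ|² = 0.266
P_refl = |Γ|²·P_inc = 0.489 W, P_del = (1 − |Γ|²)·P_inc = 1.35 W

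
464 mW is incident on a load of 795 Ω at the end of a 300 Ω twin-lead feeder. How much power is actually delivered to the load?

P_delivered ≈ 369 mW

Γ = (795 − 300)/(795 + 300) = 0.452
|Γ|² = 0.204
P_refl = |Γ|²·P_inc = 94.8 mW, P_del = (1 − |Γ|²)·P_inc = 369 mW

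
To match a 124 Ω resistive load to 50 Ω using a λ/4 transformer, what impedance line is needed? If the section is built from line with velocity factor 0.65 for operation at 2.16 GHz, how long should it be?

Z_qwt ≈ 78.7 Ω; length ≈ 2.26 cm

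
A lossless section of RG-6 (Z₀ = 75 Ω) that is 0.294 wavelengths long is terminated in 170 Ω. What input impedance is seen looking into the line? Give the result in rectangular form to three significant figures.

Z_in ≈ 35.2 + j16.9 Ω

βl = 2π × 0.294 = 106°
tan(βl) = tan(106°) = -3.52
Z_in = Z_0·(Z_L + jZ_0·tanβl)/(Z_0 + jZ_L·tanβl)
     = 75·(170 − j264)/(75 − j599)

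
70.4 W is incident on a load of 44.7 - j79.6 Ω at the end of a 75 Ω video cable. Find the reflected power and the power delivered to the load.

P_reflected ≈ 24.7 W; P_delivered ≈ 45.7 W

|Γ| = |(-30.3 − j79.6)/(119.7 − j79.6)| = 0.592
|Γ|² = 0.351
P_refl = |Γ|²·P_inc = 24.7 W, P_del = (1 − |Γ|²)·P_inc = 45.7 W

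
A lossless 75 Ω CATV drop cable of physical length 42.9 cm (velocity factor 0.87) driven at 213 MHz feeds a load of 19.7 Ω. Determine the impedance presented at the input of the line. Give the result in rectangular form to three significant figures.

λ = v/f = 0.87·c / 213 MHz = 1.23 m
βl = 2π·l/λ = 2π × 0.35 = 126°
tan(βl) = tan(126°) = -1.37
Z_in = Z_0·(Z_L + jZ_0·tanβl)/(Z_0 + jZ_L·tanβl)
     = 75·(19.7 − j103)/(75 − j27.1)

Z_in ≈ 50.4 − j84.9 Ω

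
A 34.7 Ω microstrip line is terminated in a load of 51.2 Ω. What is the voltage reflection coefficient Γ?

Γ = (Z_L − Z_0)/(Z_L + Z_0) = (51.2 − 34.7)/(51.2 + 34.7) = 16.5/85.9

Γ = 0.192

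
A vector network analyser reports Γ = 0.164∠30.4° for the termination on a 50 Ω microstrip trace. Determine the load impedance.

Z_L = Z_0·(1 + Γ)/(1 − Γ) = 50·(1.14 + j0.083)/(0.859 − j0.083)

Z_L ≈ 65.4 + j11.2 Ω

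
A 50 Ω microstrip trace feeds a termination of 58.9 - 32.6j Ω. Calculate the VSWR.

VSWR ≈ 1.85

Γ = (Z_L − Z_0)/(Z_L + Z_0) = (8.9 − j32.6)/(108.9 − j32.6)
|Γ| = 33.8/114 = 0.297
VSWR = (1 + |Γ|)/(1 − |Γ|) = 1.3/0.703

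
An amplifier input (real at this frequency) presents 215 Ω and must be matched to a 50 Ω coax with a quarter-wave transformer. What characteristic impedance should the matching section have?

Z_qwt ≈ 104 Ω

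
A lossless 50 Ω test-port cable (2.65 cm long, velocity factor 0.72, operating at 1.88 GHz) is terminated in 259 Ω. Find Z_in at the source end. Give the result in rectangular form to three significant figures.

Z_in ≈ 9.79 − j5.88 Ω

λ = v/f = 0.72·c / 1.88 GHz = 0.115 m
βl = 2π·l/λ = 2π × 0.231 = 83°
tan(βl) = tan(83°) = 8.18
Z_in = Z_0·(Z_L + jZ_0·tanβl)/(Z_0 + jZ_L·tanβl)
     = 50·(259 + j409)/(50 + j2120)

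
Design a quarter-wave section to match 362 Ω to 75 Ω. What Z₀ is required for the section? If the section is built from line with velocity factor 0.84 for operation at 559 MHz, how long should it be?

Z_qwt = √(Z_0·R_L) = √(75 × 362) = √27150
λ = 0.84·c/f = 0.451 m, so l = λ/4 = 0.113 m

Z_qwt ≈ 165 Ω; length ≈ 11.3 cm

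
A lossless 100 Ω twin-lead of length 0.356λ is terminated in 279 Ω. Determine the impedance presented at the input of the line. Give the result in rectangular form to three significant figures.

βl = 2π × 0.356 = 128°
tan(βl) = tan(128°) = -1.27
Z_in = Z_0·(Z_L + jZ_0·tanβl)/(Z_0 + jZ_L·tanβl)
     = 100·(279 − j127)/(100 − j355)

Z_in ≈ 53.7 + j63.5 Ω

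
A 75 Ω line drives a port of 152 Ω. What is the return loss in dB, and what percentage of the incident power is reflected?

RL ≈ 9.39 dB; 11.5% of incident power reflected

Γ = (152 − 75)/(152 + 75) = 0.339
RL = −20·log₁₀(0.339) = 9.39 dB
P_refl/P_inc = |Γ|² = 0.115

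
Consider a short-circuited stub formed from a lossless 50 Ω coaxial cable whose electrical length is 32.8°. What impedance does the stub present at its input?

tan(βl) = 0.644
For a short-circuited stub, Z_in = jZ_0·tan(βl)

Z_in ≈ +j32.2 Ω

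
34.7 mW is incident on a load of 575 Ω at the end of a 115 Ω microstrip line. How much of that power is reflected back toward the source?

P_reflected ≈ 15.4 mW

Γ = (575 − 115)/(575 + 115) = 0.667
|Γ|² = 0.444
P_refl = |Γ|²·P_inc = 15.4 mW, P_del = (1 − |Γ|²)·P_inc = 19.3 mW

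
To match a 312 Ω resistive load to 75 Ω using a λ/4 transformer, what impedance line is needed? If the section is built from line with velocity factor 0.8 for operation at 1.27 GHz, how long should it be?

Z_qwt ≈ 153 Ω; length ≈ 4.72 cm

Z_qwt = √(Z_0·R_L) = √(75 × 312) = √23400
λ = 0.8·c/f = 0.189 m, so l = λ/4 = 0.0472 m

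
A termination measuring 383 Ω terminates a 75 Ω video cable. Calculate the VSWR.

VSWR ≈ 5.11

Γ = (383 − 75)/(383 + 75) = 0.672
VSWR = (1 + 0.672)/(1 − 0.672)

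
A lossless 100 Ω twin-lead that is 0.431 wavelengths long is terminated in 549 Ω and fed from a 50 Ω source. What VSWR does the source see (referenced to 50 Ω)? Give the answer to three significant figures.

VSWR ≈ 9.56

βl = 2π × 0.431 = 155°
tan(βl) = -0.463
Z_in = Z_0·(Z_L + jZ_0·tanβl)/(Z_0 + jZ_L·tanβl) = 89.4 + j181 Ω
Γ_s = (Z_in − Z_s)/(Z_in + Z_s) = (39.4 + j181)/(139 + j181), |Γ_s| = 0.811
VSWR = (1 + |Γ_s|)/(1 − |Γ_s|)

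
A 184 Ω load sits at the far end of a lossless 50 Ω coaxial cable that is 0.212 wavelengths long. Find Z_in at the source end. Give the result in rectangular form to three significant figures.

βl = 2π × 0.212 = 76.3°
tan(βl) = tan(76.3°) = 4.11
Z_in = Z_0·(Z_L + jZ_0·tanβl)/(Z_0 + jZ_L·tanβl)
     = 50·(184 + j205)/(50 + j756)

Z_in ≈ 14.3 − j11.2 Ω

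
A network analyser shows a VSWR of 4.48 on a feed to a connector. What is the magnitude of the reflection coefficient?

|Γ| = (S − 1)/(S + 1) = (4.48 − 1)/(4.48 + 1) = 3.48/5.48

|Γ| ≈ 0.635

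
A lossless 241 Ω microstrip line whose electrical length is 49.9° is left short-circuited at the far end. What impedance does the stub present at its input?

Z_in ≈ +j286 Ω

tan(βl) = 1.19
For a short-circuited stub, Z_in = jZ_0·tan(βl)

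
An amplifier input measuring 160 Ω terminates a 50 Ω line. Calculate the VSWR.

VSWR ≈ 3.2

Γ = (160 − 50)/(160 + 50) = 0.524
VSWR = (1 + 0.524)/(1 − 0.524)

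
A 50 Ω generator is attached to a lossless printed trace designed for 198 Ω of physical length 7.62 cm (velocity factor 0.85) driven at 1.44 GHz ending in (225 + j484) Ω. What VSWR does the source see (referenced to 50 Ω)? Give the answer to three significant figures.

λ = v/f = 0.85·c / 1.44 GHz = 0.177 m
βl = 2π·l/λ = 2π × 0.43 = 155°
tan(βl) = -0.468
Z_in = Z_0·(Z_L + jZ_0·tanβl)/(Z_0 + jZ_L·tanβl) = 56.2 + j196 Ω
Γ_s = (Z_in − Z_s)/(Z_in + Z_s) = (6.19 + j196)/(106 + j196), |Γ_s| = 0.88
VSWR = (1 + |Γ_s|)/(1 − |Γ_s|)

VSWR ≈ 15.7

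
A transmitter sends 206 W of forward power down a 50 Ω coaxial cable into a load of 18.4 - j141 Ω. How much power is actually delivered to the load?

P_delivered ≈ 30.9 W

|Γ| = |(-31.6 − j141)/(68.4 − j141)| = 0.922
|Γ|² = 0.85
P_refl = |Γ|²·P_inc = 175 W, P_del = (1 − |Γ|²)·P_inc = 30.9 W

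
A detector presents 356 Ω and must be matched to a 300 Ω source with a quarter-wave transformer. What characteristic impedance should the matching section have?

Z_qwt = √(Z_0·R_L) = √(300 × 356) = √106800

Z_qwt ≈ 327 Ω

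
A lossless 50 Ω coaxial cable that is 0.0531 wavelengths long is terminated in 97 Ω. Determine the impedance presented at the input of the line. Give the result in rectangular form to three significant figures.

Z_in ≈ 74.8 − j33 Ω

βl = 2π × 0.0531 = 19.1°
tan(βl) = tan(19.1°) = 0.347
Z_in = Z_0·(Z_L + jZ_0·tanβl)/(Z_0 + jZ_L·tanβl)
     = 50·(97 + j17.3)/(50 + j33.6)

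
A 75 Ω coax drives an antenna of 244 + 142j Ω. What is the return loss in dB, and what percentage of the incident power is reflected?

Γ = (169 + j142)/(319 + j142), |Γ| = 0.632
RL = −20·log₁₀(0.632) = 3.98 dB
P_refl/P_inc = |Γ|² = 0.4

RL ≈ 3.98 dB; 40% of incident power reflected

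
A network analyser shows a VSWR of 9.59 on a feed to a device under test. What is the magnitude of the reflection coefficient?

|Γ| ≈ 0.811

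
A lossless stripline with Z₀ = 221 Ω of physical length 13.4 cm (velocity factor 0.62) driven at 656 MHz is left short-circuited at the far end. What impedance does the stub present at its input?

Z_in ≈ −j38.4 Ω

λ = v/f = 0.62·c / 656 MHz = 0.284 m
βl = 2π·l/λ = 2π × 0.473 = 170°
tan(βl) = -0.174
For a short-circuited stub, Z_in = jZ_0·tan(βl)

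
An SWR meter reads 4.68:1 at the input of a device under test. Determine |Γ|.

|Γ| = (S − 1)/(S + 1) = (4.68 − 1)/(4.68 + 1) = 3.68/5.68

|Γ| ≈ 0.648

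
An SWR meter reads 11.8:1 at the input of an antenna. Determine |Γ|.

|Γ| = (S − 1)/(S + 1) = (11.8 − 1)/(11.8 + 1) = 10.8/12.8

|Γ| ≈ 0.844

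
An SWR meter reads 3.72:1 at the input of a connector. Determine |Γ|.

|Γ| = (S − 1)/(S + 1) = (3.72 − 1)/(3.72 + 1) = 2.72/4.72

|Γ| ≈ 0.576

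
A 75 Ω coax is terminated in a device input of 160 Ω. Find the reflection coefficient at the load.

Γ = 0.362

Γ = (Z_L − Z_0)/(Z_L + Z_0) = (160 − 75)/(160 + 75) = 85/235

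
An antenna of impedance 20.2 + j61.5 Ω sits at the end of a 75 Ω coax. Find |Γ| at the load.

Γ = (Z_L − Z_0)/(Z_L + Z_0) = (-54.8 + j61.5)/(95.2 + j61.5)
|Γ| = 82.4/113

|Γ| ≈ 0.727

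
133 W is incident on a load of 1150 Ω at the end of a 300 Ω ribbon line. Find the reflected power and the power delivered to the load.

Γ = (1150 − 300)/(1150 + 300) = 0.586
|Γ|² = 0.344
P_refl = |Γ|²·P_inc = 45.7 W, P_del = (1 − |Γ|²)·P_inc = 87.3 W

P_reflected ≈ 45.7 W; P_delivered ≈ 87.3 W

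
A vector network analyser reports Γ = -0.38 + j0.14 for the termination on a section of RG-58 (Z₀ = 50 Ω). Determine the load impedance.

Z_L ≈ 21.7 + j7.28 Ω

Z_L = Z_0·(1 + Γ)/(1 − Γ) = 50·(0.62 + j0.14)/(1.38 − j0.14)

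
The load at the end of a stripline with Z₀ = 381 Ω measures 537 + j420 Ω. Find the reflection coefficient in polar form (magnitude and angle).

Γ ≈ 0.444 ∠ 45°

Γ = (Z_L − Z_0)/(Z_L + Z_0) = (156 + j420)/(918 + j420)
|Γ| = 448/1010 = 0.444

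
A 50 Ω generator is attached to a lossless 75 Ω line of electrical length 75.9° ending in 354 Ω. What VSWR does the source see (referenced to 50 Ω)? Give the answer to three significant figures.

VSWR ≈ 3.39

tan(βl) = 3.98
Z_in = Z_0·(Z_L + jZ_0·tanβl)/(Z_0 + jZ_L·tanβl) = 16.8 − j17.9 Ω
Γ_s = (Z_in − Z_s)/(Z_in + Z_s) = (-33.2 − j17.9)/(66.8 − j17.9), |Γ_s| = 0.545
VSWR = (1 + |Γ_s|)/(1 − |Γ_s|)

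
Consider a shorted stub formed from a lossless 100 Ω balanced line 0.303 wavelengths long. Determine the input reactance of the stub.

βl = 2π × 0.303 = 109°
tan(βl) = -2.89
For a shorted stub, Z_in = jZ_0·tan(βl)

X_in ≈ -289 Ω (capacitive)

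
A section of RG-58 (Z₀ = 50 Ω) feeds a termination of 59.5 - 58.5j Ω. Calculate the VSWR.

VSWR ≈ 2.83

Γ = (Z_L − Z_0)/(Z_L + Z_0) = (9.5 − j58.5)/(109.5 − j58.5)
|Γ| = 59.3/124 = 0.477
VSWR = (1 + |Γ|)/(1 − |Γ|) = 1.48/0.523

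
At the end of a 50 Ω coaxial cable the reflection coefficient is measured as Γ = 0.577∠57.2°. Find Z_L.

Z_L = Z_0·(1 + Γ)/(1 − Γ) = 50·(1.31 + j0.485)/(0.687 − j0.485)

Z_L ≈ 47.1 + j68.5 Ω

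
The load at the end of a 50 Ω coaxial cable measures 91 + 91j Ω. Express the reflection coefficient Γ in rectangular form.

Γ = (Z_L − Z_0)/(Z_L + Z_0) = (41 + j91)/(141 + j91)

Γ ≈ 0.499 + j0.323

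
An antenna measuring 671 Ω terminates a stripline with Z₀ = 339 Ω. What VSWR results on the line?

Γ = (671 − 339)/(671 + 339) = 0.329
VSWR = (1 + 0.329)/(1 − 0.329)

VSWR ≈ 1.98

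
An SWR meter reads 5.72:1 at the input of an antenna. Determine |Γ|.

|Γ| ≈ 0.702

|Γ| = (S − 1)/(S + 1) = (5.72 − 1)/(5.72 + 1) = 4.72/6.72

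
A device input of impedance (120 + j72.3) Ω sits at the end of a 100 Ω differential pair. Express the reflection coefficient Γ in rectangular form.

Γ ≈ 0.18 + j0.27

Γ = (Z_L − Z_0)/(Z_L + Z_0) = (20 + j72.3)/(220 + j72.3)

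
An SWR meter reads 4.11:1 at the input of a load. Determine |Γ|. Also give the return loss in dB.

|Γ| = (S − 1)/(S + 1) = (4.11 − 1)/(4.11 + 1) = 3.11/5.11
RL = −20·log₁₀|Γ| = −20·log₁₀(0.609)

|Γ| ≈ 0.609; return loss ≈ 4.31 dB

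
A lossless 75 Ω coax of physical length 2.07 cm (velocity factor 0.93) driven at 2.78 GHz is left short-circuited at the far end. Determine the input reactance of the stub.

λ = v/f = 0.93·c / 2.78 GHz = 0.1 m
βl = 2π·l/λ = 2π × 0.206 = 74.3°
tan(βl) = 3.55
For a short-circuited stub, Z_in = jZ_0·tan(βl)

X_in ≈ 266 Ω (inductive)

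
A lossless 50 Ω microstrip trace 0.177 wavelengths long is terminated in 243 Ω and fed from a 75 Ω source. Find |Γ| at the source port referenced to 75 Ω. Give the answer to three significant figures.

|Γ| ≈ 0.734

βl = 2π × 0.177 = 63.7°
tan(βl) = 2.03
Z_in = Z_0·(Z_L + jZ_0·tanβl)/(Z_0 + jZ_L·tanβl) = 12.7 − j23.4 Ω
Γ_s = (Z_in − Z_s)/(Z_in + Z_s) = (-62.3 − j23.4)/(87.7 − j23.4), |Γ_s| = 0.734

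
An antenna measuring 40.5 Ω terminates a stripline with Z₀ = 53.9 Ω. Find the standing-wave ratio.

Γ = (40.5 − 53.9)/(40.5 + 53.9) = -0.142
VSWR = (1 + 0.142)/(1 − 0.142)

VSWR ≈ 1.33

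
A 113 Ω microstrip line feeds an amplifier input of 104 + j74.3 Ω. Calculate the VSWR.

VSWR ≈ 1.97

Γ = (Z_L − Z_0)/(Z_L + Z_0) = (-9 + j74.3)/(217 + j74.3)
|Γ| = 74.8/229 = 0.326
VSWR = (1 + |Γ|)/(1 − |Γ|) = 1.33/0.674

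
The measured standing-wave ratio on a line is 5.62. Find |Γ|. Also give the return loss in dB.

|Γ| ≈ 0.698; return loss ≈ 3.12 dB

|Γ| = (S − 1)/(S + 1) = (5.62 − 1)/(5.62 + 1) = 4.62/6.62
RL = −20·log₁₀|Γ| = −20·log₁₀(0.698)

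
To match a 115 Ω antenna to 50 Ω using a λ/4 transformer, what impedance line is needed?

Z_qwt = √(Z_0·R_L) = √(50 × 115) = √5750

Z_qwt ≈ 75.8 Ω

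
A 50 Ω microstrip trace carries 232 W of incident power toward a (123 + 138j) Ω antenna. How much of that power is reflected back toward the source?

|Γ| = |(73 + j138)/(173 + j138)| = 0.705
|Γ|² = 0.498
P_refl = |Γ|²·P_inc = 115 W, P_del = (1 − |Γ|²)·P_inc = 117 W

P_reflected ≈ 115 W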